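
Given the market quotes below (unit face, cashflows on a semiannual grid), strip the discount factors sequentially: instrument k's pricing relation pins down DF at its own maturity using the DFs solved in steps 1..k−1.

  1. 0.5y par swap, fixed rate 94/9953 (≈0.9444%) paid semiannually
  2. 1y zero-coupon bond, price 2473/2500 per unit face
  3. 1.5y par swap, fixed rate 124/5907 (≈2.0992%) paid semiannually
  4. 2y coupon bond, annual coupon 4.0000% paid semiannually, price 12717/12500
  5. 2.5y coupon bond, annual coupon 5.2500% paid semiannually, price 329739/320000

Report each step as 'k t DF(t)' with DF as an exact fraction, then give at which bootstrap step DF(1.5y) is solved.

1 1/2 9953/10000
2 1 2473/2500
3 3/2 969/1000
4 2 1879/2000
5 5/2 1809/2000
DF(1.5y) is solved at step 3

step 1 [0.5y] swap r/2=47/9953: DF=(1 − 47/9953·(0))/(1+47/9953) = 9953/10000 ≈ 0.995300
step 2 [1y] zero: DF = P = 2473/2500 ≈ 0.989200
step 3 [1.5y] swap r/2=62/5907: DF=(1 − 62/5907·(0.995300+0.989200))/(1+62/5907) = 969/1000 ≈ 0.969000
step 4 [2y] bond c/2=1/50: DF=(12717/12500 − 1/50·(0.995300+0.989200+0.969000))/(1+1/50) = 1879/2000 ≈ 0.939500
step 5 [2.5y] bond c/2=21/800: DF=(329739/320000 − 21/800·(0.995300+0.989200+0.969000+0.939500))/(1+21/800) = 1809/2000 ≈ 0.904500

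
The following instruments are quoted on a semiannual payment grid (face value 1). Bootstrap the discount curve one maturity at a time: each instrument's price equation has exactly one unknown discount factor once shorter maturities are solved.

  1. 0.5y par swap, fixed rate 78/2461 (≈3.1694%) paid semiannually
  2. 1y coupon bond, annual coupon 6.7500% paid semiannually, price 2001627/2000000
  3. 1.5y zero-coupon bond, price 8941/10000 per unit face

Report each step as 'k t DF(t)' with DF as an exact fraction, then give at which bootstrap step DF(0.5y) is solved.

1 1/2 2461/2500
2 1 117/125
3 3/2 8941/10000
DF(0.5y) is solved at step 1

step 1 [0.5y] swap r/2=39/2461: DF=(1 − 39/2461·(0))/(1+39/2461) = 2461/2500 ≈ 0.984400
step 2 [1y] bond c/2=27/800: DF=(2001627/2000000 − 27/800·(0.984400))/(1+27/800) = 117/125 ≈ 0.936000
step 3 [1.5y] zero: DF = P = 8941/10000 ≈ 0.894100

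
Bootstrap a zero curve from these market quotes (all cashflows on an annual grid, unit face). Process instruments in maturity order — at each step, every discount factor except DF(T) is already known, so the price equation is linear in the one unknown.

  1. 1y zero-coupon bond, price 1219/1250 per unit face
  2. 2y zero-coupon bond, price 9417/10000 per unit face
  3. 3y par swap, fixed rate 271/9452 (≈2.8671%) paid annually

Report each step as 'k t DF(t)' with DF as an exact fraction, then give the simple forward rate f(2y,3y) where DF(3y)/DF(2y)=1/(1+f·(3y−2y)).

1 1 1219/1250
2 2 9417/10000
3 3 9187/10000
f(2y,3y) = ((9417/10000)/(9187/10000) − 1)/(1) = 230/9187 ≈ 2.5035%

step 1 [1y] zero: DF = P = 1219/1250 ≈ 0.975200
step 2 [2y] zero: DF = P = 9417/10000 ≈ 0.941700
step 3 [3y] swap r/1=271/9452: DF=(1 − 271/9452·(0.975200+0.941700))/(1+271/9452) = 9187/10000 ≈ 0.918700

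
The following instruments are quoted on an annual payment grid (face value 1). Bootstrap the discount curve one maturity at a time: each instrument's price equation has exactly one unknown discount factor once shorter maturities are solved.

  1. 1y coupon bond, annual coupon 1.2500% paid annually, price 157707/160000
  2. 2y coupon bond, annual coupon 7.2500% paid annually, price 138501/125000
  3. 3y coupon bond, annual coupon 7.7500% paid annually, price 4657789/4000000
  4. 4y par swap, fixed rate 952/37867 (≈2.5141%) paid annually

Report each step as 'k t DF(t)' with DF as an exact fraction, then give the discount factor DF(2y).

step 1 [1y] bond c/1=1/80: DF=(157707/160000 − 1/80·(0))/(1+1/80) = 1947/2000 ≈ 0.973500
step 2 [2y] bond c/1=29/400: DF=(138501/125000 − 29/400·(0.973500))/(1+29/400) = 9673/10000 ≈ 0.967300
step 3 [3y] bond c/1=31/400: DF=(4657789/4000000 − 31/400·(0.973500+0.967300))/(1+31/400) = 9411/10000 ≈ 0.941100
step 4 [4y] swap r/1=952/37867: DF=(1 − 952/37867·(0.973500+0.967300+0.941100))/(1+952/37867) = 1131/1250 ≈ 0.904800

1 1 1947/2000
2 2 9673/10000
3 3 9411/10000
4 4 1131/1250
DF(2y) = 9673/10000 ≈ 0.967300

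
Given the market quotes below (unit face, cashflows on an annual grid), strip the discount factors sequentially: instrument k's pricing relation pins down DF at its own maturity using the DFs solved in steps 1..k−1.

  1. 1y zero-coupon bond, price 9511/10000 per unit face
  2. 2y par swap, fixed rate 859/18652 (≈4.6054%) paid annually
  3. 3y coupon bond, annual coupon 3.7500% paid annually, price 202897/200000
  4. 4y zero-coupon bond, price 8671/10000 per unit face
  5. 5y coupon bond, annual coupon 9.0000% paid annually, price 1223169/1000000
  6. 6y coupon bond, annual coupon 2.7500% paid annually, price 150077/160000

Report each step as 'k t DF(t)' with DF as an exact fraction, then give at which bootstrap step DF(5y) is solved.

1 1 9511/10000
2 2 9141/10000
3 3 569/625
4 4 8671/10000
5 5 4107/5000
6 6 3967/5000
DF(5y) is solved at step 5

step 1 [1y] zero: DF = P = 9511/10000 ≈ 0.951100
step 2 [2y] swap r/1=859/18652: DF=(1 − 859/18652·(0.951100))/(1+859/18652) = 9141/10000 ≈ 0.914100
step 3 [3y] bond c/1=3/80: DF=(202897/200000 − 3/80·(0.951100+0.914100))/(1+3/80) = 569/625 ≈ 0.910400
step 4 [4y] zero: DF = P = 8671/10000 ≈ 0.867100
step 5 [5y] bond c/1=9/100: DF=(1223169/1000000 − 9/100·(0.951100+0.914100+0.910400+0.867100))/(1+9/100) = 4107/5000 ≈ 0.821400
step 6 [6y] bond c/1=11/400: DF=(150077/160000 − 11/400·(0.951100+0.914100+0.910400+0.867100+0.821400))/(1+11/400) = 3967/5000 ≈ 0.793400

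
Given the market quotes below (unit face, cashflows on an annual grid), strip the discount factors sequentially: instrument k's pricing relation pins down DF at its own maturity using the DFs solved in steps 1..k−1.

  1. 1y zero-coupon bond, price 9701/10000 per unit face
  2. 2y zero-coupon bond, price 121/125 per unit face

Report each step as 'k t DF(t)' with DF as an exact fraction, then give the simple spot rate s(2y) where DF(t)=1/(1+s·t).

step 1 [1y] zero: DF = P = 9701/10000 ≈ 0.970100
step 2 [2y] zero: DF = P = 121/125 ≈ 0.968000

1 1 9701/10000
2 2 121/125
s(2y) = (1/(121/125) − 1)/(2) = 2/121 ≈ 1.6529%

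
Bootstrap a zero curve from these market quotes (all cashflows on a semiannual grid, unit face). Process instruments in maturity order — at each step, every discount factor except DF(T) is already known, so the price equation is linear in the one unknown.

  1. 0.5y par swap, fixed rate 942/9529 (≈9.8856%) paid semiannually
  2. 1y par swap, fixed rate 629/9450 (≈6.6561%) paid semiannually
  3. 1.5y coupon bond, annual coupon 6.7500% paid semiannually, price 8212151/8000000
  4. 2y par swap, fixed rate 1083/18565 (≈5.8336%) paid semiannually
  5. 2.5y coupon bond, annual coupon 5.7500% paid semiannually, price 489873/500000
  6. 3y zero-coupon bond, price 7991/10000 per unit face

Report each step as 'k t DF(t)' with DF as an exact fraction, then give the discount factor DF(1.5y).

step 1 [0.5y] swap r/2=471/9529: DF=(1 − 471/9529·(0))/(1+471/9529) = 9529/10000 ≈ 0.952900
step 2 [1y] swap r/2=629/18900: DF=(1 − 629/18900·(0.952900))/(1+629/18900) = 9371/10000 ≈ 0.937100
step 3 [1.5y] bond c/2=27/800: DF=(8212151/8000000 − 27/800·(0.952900+0.937100))/(1+27/800) = 9313/10000 ≈ 0.931300
step 4 [2y] swap r/2=1083/37130: DF=(1 − 1083/37130·(0.952900+0.937100+0.931300))/(1+1083/37130) = 8917/10000 ≈ 0.891700
step 5 [2.5y] bond c/2=23/800: DF=(489873/500000 − 23/800·(0.952900+0.937100+0.931300+0.891700))/(1+23/800) = 4243/5000 ≈ 0.848600
step 6 [3y] zero: DF = P = 7991/10000 ≈ 0.799100

1 1/2 9529/10000
2 1 9371/10000
3 3/2 9313/10000
4 2 8917/10000
5 5/2 4243/5000
6 3 7991/10000
DF(1.5y) = 9313/10000 ≈ 0.931300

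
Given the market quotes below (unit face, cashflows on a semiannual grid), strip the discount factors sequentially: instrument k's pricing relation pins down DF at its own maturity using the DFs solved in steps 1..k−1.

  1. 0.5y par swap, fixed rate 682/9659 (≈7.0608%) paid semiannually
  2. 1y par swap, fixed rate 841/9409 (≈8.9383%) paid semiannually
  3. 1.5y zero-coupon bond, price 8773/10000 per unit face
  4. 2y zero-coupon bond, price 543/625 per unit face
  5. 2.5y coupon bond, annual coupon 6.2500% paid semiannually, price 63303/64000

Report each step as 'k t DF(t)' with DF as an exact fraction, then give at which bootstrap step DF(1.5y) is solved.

1 1/2 9659/10000
2 1 9159/10000
3 3/2 8773/10000
4 2 543/625
5 5/2 2123/2500
DF(1.5y) is solved at step 3

step 1 [0.5y] swap r/2=341/9659: DF=(1 − 341/9659·(0))/(1+341/9659) = 9659/10000 ≈ 0.965900
step 2 [1y] swap r/2=841/18818: DF=(1 − 841/18818·(0.965900))/(1+841/18818) = 9159/10000 ≈ 0.915900
step 3 [1.5y] zero: DF = P = 8773/10000 ≈ 0.877300
step 4 [2y] zero: DF = P = 543/625 ≈ 0.868800
step 5 [2.5y] bond c/2=1/32: DF=(63303/64000 − 1/32·(0.965900+0.915900+0.877300+0.868800))/(1+1/32) = 2123/2500 ≈ 0.849200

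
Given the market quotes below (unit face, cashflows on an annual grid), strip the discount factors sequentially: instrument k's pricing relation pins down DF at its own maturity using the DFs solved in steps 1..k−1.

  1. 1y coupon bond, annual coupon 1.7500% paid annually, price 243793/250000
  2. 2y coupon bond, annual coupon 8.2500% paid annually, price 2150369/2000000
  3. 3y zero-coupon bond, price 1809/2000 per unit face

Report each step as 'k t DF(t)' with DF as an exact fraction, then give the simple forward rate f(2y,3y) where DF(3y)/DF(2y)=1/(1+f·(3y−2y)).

step 1 [1y] bond c/1=7/400: DF=(243793/250000 − 7/400·(0))/(1+7/400) = 599/625 ≈ 0.958400
step 2 [2y] bond c/1=33/400: DF=(2150369/2000000 − 33/400·(0.958400))/(1+33/400) = 4601/5000 ≈ 0.920200
step 3 [3y] zero: DF = P = 1809/2000 ≈ 0.904500

1 1 599/625
2 2 4601/5000
3 3 1809/2000
f(2y,3y) = ((4601/5000)/(1809/2000) − 1)/(1) = 157/9045 ≈ 1.7358%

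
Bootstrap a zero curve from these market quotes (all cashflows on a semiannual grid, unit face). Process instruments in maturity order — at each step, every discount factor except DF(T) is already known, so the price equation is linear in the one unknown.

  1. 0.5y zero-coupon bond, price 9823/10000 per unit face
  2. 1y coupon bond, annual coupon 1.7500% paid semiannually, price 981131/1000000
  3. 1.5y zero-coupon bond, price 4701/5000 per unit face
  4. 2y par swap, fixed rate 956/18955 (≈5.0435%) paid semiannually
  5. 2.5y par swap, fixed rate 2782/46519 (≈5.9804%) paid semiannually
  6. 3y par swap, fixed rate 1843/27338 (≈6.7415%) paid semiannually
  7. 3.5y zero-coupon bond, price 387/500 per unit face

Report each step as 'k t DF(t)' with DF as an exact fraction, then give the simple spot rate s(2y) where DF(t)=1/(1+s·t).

step 1 [0.5y] zero: DF = P = 9823/10000 ≈ 0.982300
step 2 [1y] bond c/2=7/800: DF=(981131/1000000 − 7/800·(0.982300))/(1+7/800) = 9641/10000 ≈ 0.964100
step 3 [1.5y] zero: DF = P = 4701/5000 ≈ 0.940200
step 4 [2y] swap r/2=478/18955: DF=(1 − 478/18955·(0.982300+0.964100+0.940200))/(1+478/18955) = 2261/2500 ≈ 0.904400
step 5 [2.5y] swap r/2=1391/46519: DF=(1 − 1391/46519·(0.982300+0.964100+0.940200+0.904400))/(1+1391/46519) = 8609/10000 ≈ 0.860900
step 6 [3y] swap r/2=1843/54676: DF=(1 − 1843/54676·(0.982300+0.964100+0.940200+0.904400+0.860900))/(1+1843/54676) = 8157/10000 ≈ 0.815700
step 7 [3.5y] zero: DF = P = 387/500 ≈ 0.774000

1 1/2 9823/10000
2 1 9641/10000
3 3/2 4701/5000
4 2 2261/2500
5 5/2 8609/10000
6 3 8157/10000
7 7/2 387/500
s(2y) = (1/(2261/2500) − 1)/(2) = 239/4522 ≈ 5.2853%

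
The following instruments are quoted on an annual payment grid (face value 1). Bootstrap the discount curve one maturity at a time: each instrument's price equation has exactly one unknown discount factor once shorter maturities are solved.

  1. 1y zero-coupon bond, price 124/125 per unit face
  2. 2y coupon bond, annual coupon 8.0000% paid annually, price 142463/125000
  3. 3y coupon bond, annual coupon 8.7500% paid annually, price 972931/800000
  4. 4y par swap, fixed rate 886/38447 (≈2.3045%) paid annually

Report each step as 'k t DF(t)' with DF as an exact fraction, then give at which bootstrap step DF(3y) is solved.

step 1 [1y] zero: DF = P = 124/125 ≈ 0.992000
step 2 [2y] bond c/1=2/25: DF=(142463/125000 − 2/25·(0.992000))/(1+2/25) = 4909/5000 ≈ 0.981800
step 3 [3y] bond c/1=7/80: DF=(972931/800000 − 7/80·(0.992000+0.981800))/(1+7/80) = 1919/2000 ≈ 0.959500
step 4 [4y] swap r/1=886/38447: DF=(1 − 886/38447·(0.992000+0.981800+0.959500))/(1+886/38447) = 4557/5000 ≈ 0.911400

1 1 124/125
2 2 4909/5000
3 3 1919/2000
4 4 4557/5000
DF(3y) is solved at step 3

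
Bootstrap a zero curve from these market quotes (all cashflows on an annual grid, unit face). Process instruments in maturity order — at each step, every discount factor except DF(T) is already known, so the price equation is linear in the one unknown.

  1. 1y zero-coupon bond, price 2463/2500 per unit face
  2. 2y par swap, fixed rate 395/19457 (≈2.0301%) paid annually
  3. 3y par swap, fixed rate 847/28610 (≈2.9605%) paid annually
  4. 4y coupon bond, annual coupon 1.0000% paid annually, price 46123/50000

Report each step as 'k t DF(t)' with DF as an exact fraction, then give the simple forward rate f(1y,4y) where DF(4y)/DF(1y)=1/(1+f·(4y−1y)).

step 1 [1y] zero: DF = P = 2463/2500 ≈ 0.985200
step 2 [2y] swap r/1=395/19457: DF=(1 − 395/19457·(0.985200))/(1+395/19457) = 1921/2000 ≈ 0.960500
step 3 [3y] swap r/1=847/28610: DF=(1 − 847/28610·(0.985200+0.960500))/(1+847/28610) = 9153/10000 ≈ 0.915300
step 4 [4y] bond c/1=1/100: DF=(46123/50000 − 1/100·(0.985200+0.960500+0.915300))/(1+1/100) = 177/200 ≈ 0.885000

1 1 2463/2500
2 2 1921/2000
3 3 9153/10000
4 4 177/200
f(1y,4y) = ((2463/2500)/(177/200) − 1)/(3) = 167/4425 ≈ 3.7740%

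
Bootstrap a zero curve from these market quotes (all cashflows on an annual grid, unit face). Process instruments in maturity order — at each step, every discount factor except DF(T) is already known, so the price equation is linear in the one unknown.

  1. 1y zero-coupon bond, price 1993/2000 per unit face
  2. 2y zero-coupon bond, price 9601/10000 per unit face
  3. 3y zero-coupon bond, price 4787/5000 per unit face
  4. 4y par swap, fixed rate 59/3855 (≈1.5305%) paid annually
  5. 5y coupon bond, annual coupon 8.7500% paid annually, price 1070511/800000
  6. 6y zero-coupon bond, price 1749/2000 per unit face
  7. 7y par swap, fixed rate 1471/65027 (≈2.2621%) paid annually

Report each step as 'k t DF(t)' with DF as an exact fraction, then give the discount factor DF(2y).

step 1 [1y] zero: DF = P = 1993/2000 ≈ 0.996500
step 2 [2y] zero: DF = P = 9601/10000 ≈ 0.960100
step 3 [3y] zero: DF = P = 4787/5000 ≈ 0.957400
step 4 [4y] swap r/1=59/3855: DF=(1 − 59/3855·(0.996500+0.960100+0.957400))/(1+59/3855) = 941/1000 ≈ 0.941000
step 5 [5y] bond c/1=7/80: DF=(1070511/800000 − 7/80·(0.996500+0.960100+0.957400+0.941000))/(1+7/80) = 9203/10000 ≈ 0.920300
step 6 [6y] zero: DF = P = 1749/2000 ≈ 0.874500
step 7 [7y] swap r/1=1471/65027: DF=(1 − 1471/65027·(0.996500+0.960100+0.957400+0.941000+0.920300+0.874500))/(1+1471/65027) = 8529/10000 ≈ 0.852900

1 1 1993/2000
2 2 9601/10000
3 3 4787/5000
4 4 941/1000
5 5 9203/10000
6 6 1749/2000
7 7 8529/10000
DF(2y) = 9601/10000 ≈ 0.960100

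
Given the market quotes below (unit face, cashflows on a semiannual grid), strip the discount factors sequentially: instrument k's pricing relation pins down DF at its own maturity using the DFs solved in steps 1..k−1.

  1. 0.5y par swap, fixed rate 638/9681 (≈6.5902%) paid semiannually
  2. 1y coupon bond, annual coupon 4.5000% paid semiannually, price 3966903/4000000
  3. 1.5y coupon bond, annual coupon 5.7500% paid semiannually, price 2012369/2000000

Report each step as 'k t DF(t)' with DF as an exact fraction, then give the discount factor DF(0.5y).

1 1/2 9681/10000
2 1 4743/5000
3 3/2 1849/2000
DF(0.5y) = 9681/10000 ≈ 0.968100

step 1 [0.5y] swap r/2=319/9681: DF=(1 − 319/9681·(0))/(1+319/9681) = 9681/10000 ≈ 0.968100
step 2 [1y] bond c/2=9/400: DF=(3966903/4000000 − 9/400·(0.968100))/(1+9/400) = 4743/5000 ≈ 0.948600
step 3 [1.5y] bond c/2=23/800: DF=(2012369/2000000 − 23/800·(0.968100+0.948600))/(1+23/800) = 1849/2000 ≈ 0.924500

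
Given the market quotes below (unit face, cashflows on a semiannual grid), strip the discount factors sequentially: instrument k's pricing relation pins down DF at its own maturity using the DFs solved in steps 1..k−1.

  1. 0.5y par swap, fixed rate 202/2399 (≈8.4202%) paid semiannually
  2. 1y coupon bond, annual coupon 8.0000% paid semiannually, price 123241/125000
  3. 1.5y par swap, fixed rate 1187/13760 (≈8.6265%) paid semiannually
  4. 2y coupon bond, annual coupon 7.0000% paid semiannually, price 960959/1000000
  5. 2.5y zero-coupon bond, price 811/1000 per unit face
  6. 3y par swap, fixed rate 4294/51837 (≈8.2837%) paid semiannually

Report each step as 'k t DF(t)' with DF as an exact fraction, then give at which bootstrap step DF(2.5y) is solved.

1 1/2 2399/2500
2 1 9111/10000
3 3/2 8813/10000
4 2 4177/5000
5 5/2 811/1000
6 3 7853/10000
DF(2.5y) is solved at step 5

step 1 [0.5y] swap r/2=101/2399: DF=(1 − 101/2399·(0))/(1+101/2399) = 2399/2500 ≈ 0.959600
step 2 [1y] bond c/2=1/25: DF=(123241/125000 − 1/25·(0.959600))/(1+1/25) = 9111/10000 ≈ 0.911100
step 3 [1.5y] swap r/2=1187/27520: DF=(1 − 1187/27520·(0.959600+0.911100))/(1+1187/27520) = 8813/10000 ≈ 0.881300
step 4 [2y] bond c/2=7/200: DF=(960959/1000000 − 7/200·(0.959600+0.911100+0.881300))/(1+7/200) = 4177/5000 ≈ 0.835400
step 5 [2.5y] zero: DF = P = 811/1000 ≈ 0.811000
step 6 [3y] swap r/2=2147/51837: DF=(1 − 2147/51837·(0.959600+0.911100+0.881300+0.835400+0.811000))/(1+2147/51837) = 7853/10000 ≈ 0.785300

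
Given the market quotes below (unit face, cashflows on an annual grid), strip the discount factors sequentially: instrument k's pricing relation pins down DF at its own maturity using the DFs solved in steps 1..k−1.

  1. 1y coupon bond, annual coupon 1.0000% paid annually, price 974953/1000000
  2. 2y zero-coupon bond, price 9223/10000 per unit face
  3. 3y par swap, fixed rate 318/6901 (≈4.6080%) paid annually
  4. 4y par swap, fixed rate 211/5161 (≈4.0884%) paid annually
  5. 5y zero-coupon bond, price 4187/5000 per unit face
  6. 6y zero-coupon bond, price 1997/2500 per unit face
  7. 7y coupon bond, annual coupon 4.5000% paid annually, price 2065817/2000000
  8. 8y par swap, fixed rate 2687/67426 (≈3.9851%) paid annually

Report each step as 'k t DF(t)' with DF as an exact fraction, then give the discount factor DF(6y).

step 1 [1y] bond c/1=1/100: DF=(974953/1000000 − 1/100·(0))/(1+1/100) = 9653/10000 ≈ 0.965300
step 2 [2y] zero: DF = P = 9223/10000 ≈ 0.922300
step 3 [3y] swap r/1=318/6901: DF=(1 − 318/6901·(0.965300+0.922300))/(1+318/6901) = 1091/1250 ≈ 0.872800
step 4 [4y] swap r/1=211/5161: DF=(1 − 211/5161·(0.965300+0.922300+0.872800))/(1+211/5161) = 8523/10000 ≈ 0.852300
step 5 [5y] zero: DF = P = 4187/5000 ≈ 0.837400
step 6 [6y] zero: DF = P = 1997/2500 ≈ 0.798800
step 7 [7y] bond c/1=9/200: DF=(2065817/2000000 − 9/200·(0.965300+0.922300+0.872800+0.852300+0.837400+0.798800))/(1+9/200) = 953/1250 ≈ 0.762400
step 8 [8y] swap r/1=2687/67426: DF=(1 − 2687/67426·(0.965300+0.922300+0.872800+0.852300+0.837400+0.798800+0.762400))/(1+2687/67426) = 7313/10000 ≈ 0.731300

1 1 9653/10000
2 2 9223/10000
3 3 1091/1250
4 4 8523/10000
5 5 4187/5000
6 6 1997/2500
7 7 953/1250
8 8 7313/10000
DF(6y) = 1997/2500 ≈ 0.798800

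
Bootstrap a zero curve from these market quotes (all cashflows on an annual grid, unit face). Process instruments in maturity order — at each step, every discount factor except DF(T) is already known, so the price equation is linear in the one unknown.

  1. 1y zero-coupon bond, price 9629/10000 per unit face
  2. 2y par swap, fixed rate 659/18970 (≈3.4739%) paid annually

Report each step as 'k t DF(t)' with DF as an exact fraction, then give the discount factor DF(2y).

1 1 9629/10000
2 2 9341/10000
DF(2y) = 9341/10000 ≈ 0.934100

step 1 [1y] zero: DF = P = 9629/10000 ≈ 0.962900
step 2 [2y] swap r/1=659/18970: DF=(1 − 659/18970·(0.962900))/(1+659/18970) = 9341/10000 ≈ 0.934100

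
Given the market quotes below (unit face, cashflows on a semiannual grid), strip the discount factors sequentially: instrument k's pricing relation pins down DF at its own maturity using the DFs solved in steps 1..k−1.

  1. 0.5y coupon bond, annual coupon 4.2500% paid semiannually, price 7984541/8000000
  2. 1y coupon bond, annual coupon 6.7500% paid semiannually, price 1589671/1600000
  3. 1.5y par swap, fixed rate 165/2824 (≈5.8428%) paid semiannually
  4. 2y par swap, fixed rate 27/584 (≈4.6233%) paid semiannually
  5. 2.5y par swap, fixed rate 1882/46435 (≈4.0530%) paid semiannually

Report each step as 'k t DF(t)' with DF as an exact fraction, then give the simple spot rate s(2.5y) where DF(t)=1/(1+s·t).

step 1 [0.5y] bond c/2=17/800: DF=(7984541/8000000 − 17/800·(0))/(1+17/800) = 9773/10000 ≈ 0.977300
step 2 [1y] bond c/2=27/800: DF=(1589671/1600000 − 27/800·(0.977300))/(1+27/800) = 2323/2500 ≈ 0.929200
step 3 [1.5y] swap r/2=165/5648: DF=(1 − 165/5648·(0.977300+0.929200))/(1+165/5648) = 367/400 ≈ 0.917500
step 4 [2y] swap r/2=27/1168: DF=(1 − 27/1168·(0.977300+0.929200+0.917500))/(1+27/1168) = 571/625 ≈ 0.913600
step 5 [2.5y] swap r/2=941/46435: DF=(1 − 941/46435·(0.977300+0.929200+0.917500+0.913600))/(1+941/46435) = 9059/10000 ≈ 0.905900

1 1/2 9773/10000
2 1 2323/2500
3 3/2 367/400
4 2 571/625
5 5/2 9059/10000
s(2.5y) = (1/(9059/10000) − 1)/(5/2) = 1882/45295 ≈ 4.1550%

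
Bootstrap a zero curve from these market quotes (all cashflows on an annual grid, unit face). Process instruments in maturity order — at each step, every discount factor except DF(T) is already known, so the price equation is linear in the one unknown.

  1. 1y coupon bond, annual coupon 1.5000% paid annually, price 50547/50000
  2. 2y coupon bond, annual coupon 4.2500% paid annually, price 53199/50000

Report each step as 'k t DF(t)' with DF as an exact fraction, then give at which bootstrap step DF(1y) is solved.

step 1 [1y] bond c/1=3/200: DF=(50547/50000 − 3/200·(0))/(1+3/200) = 249/250 ≈ 0.996000
step 2 [2y] bond c/1=17/400: DF=(53199/50000 − 17/400·(0.996000))/(1+17/400) = 49/50 ≈ 0.980000

1 1 249/250
2 2 49/50
DF(1y) is solved at step 1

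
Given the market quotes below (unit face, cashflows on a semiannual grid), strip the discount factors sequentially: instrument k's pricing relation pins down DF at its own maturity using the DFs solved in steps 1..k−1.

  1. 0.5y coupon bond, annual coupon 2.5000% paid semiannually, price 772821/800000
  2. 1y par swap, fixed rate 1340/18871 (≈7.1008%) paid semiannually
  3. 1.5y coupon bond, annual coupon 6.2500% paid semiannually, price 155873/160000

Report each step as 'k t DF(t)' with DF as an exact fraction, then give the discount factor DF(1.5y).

step 1 [0.5y] bond c/2=1/80: DF=(772821/800000 − 1/80·(0))/(1+1/80) = 9541/10000 ≈ 0.954100
step 2 [1y] swap r/2=670/18871: DF=(1 − 670/18871·(0.954100))/(1+670/18871) = 933/1000 ≈ 0.933000
step 3 [1.5y] bond c/2=1/32: DF=(155873/160000 − 1/32·(0.954100+0.933000))/(1+1/32) = 71/80 ≈ 0.887500

1 1/2 9541/10000
2 1 933/1000
3 3/2 71/80
DF(1.5y) = 71/80 ≈ 0.887500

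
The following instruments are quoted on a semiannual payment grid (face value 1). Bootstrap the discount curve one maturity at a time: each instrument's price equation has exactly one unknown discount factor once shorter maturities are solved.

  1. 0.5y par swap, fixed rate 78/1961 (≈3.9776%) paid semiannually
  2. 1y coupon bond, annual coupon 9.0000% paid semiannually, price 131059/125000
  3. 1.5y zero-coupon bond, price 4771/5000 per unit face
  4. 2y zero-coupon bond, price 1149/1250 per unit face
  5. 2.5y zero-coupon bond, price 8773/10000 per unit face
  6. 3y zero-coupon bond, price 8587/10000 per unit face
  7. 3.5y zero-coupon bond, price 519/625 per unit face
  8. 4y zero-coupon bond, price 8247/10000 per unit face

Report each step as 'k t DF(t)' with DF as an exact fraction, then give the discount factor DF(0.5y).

step 1 [0.5y] swap r/2=39/1961: DF=(1 − 39/1961·(0))/(1+39/1961) = 1961/2000 ≈ 0.980500
step 2 [1y] bond c/2=9/200: DF=(131059/125000 − 9/200·(0.980500))/(1+9/200) = 9611/10000 ≈ 0.961100
step 3 [1.5y] zero: DF = P = 4771/5000 ≈ 0.954200
step 4 [2y] zero: DF = P = 1149/1250 ≈ 0.919200
step 5 [2.5y] zero: DF = P = 8773/10000 ≈ 0.877300
step 6 [3y] zero: DF = P = 8587/10000 ≈ 0.858700
step 7 [3.5y] zero: DF = P = 519/625 ≈ 0.830400
step 8 [4y] zero: DF = P = 8247/10000 ≈ 0.824700

1 1/2 1961/2000
2 1 9611/10000
3 3/2 4771/5000
4 2 1149/1250
5 5/2 8773/10000
6 3 8587/10000
7 7/2 519/625
8 4 8247/10000
DF(0.5y) = 1961/2000 ≈ 0.980500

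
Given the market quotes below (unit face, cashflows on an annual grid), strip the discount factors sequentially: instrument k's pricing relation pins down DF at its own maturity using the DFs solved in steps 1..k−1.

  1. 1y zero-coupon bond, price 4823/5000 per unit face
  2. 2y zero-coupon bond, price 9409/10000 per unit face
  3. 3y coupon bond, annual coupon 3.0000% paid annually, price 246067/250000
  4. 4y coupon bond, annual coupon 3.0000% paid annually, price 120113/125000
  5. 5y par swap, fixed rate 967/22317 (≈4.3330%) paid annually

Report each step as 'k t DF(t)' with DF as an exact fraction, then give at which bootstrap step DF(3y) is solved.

1 1 4823/5000
2 2 9409/10000
3 3 9001/10000
4 4 532/625
5 5 4033/5000
DF(3y) is solved at step 3

step 1 [1y] zero: DF = P = 4823/5000 ≈ 0.964600
step 2 [2y] zero: DF = P = 9409/10000 ≈ 0.940900
step 3 [3y] bond c/1=3/100: DF=(246067/250000 − 3/100·(0.964600+0.940900))/(1+3/100) = 9001/10000 ≈ 0.900100
step 4 [4y] bond c/1=3/100: DF=(120113/125000 − 3/100·(0.964600+0.940900+0.900100))/(1+3/100) = 532/625 ≈ 0.851200
step 5 [5y] swap r/1=967/22317: DF=(1 − 967/22317·(0.964600+0.940900+0.900100+0.851200))/(1+967/22317) = 4033/5000 ≈ 0.806600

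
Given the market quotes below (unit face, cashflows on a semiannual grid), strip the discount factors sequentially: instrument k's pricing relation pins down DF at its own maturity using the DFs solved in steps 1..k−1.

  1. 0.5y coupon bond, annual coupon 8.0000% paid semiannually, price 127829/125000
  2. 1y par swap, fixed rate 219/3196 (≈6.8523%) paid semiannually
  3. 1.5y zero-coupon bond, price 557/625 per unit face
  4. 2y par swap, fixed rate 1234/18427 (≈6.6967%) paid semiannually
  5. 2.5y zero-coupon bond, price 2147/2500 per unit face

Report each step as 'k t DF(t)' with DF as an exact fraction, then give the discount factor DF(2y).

step 1 [0.5y] bond c/2=1/25: DF=(127829/125000 − 1/25·(0))/(1+1/25) = 9833/10000 ≈ 0.983300
step 2 [1y] swap r/2=219/6392: DF=(1 − 219/6392·(0.983300))/(1+219/6392) = 9343/10000 ≈ 0.934300
step 3 [1.5y] zero: DF = P = 557/625 ≈ 0.891200
step 4 [2y] swap r/2=617/18427: DF=(1 − 617/18427·(0.983300+0.934300+0.891200))/(1+617/18427) = 4383/5000 ≈ 0.876600
step 5 [2.5y] zero: DF = P = 2147/2500 ≈ 0.858800

1 1/2 9833/10000
2 1 9343/10000
3 3/2 557/625
4 2 4383/5000
5 5/2 2147/2500
DF(2y) = 4383/5000 ≈ 0.876600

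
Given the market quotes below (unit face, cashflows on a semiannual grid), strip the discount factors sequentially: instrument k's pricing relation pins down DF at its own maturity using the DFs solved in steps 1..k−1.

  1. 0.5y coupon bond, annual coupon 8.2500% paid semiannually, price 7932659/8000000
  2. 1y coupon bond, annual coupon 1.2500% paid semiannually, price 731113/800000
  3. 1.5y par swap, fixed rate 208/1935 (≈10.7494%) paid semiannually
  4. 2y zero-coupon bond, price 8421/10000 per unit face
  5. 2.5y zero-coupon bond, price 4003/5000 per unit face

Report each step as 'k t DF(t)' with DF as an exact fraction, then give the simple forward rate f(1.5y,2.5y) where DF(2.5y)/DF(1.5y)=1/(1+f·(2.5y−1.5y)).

step 1 [0.5y] bond c/2=33/800: DF=(7932659/8000000 − 33/800·(0))/(1+33/800) = 9523/10000 ≈ 0.952300
step 2 [1y] bond c/2=1/160: DF=(731113/800000 − 1/160·(0.952300))/(1+1/160) = 9023/10000 ≈ 0.902300
step 3 [1.5y] swap r/2=104/1935: DF=(1 − 104/1935·(0.952300+0.902300))/(1+104/1935) = 534/625 ≈ 0.854400
step 4 [2y] zero: DF = P = 8421/10000 ≈ 0.842100
step 5 [2.5y] zero: DF = P = 4003/5000 ≈ 0.800600

1 1/2 9523/10000
2 1 9023/10000
3 3/2 534/625
4 2 8421/10000
5 5/2 4003/5000
f(1.5y,2.5y) = ((534/625)/(4003/5000) − 1)/(1) = 269/4003 ≈ 6.7200%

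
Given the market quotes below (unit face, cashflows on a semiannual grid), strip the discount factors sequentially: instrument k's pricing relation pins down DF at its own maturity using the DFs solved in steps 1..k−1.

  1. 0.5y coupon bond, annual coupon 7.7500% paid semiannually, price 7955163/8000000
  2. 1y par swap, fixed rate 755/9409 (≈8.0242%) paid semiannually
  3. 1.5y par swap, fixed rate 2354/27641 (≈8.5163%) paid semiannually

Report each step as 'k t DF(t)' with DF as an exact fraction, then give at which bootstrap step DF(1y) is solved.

step 1 [0.5y] bond c/2=31/800: DF=(7955163/8000000 − 31/800·(0))/(1+31/800) = 9573/10000 ≈ 0.957300
step 2 [1y] swap r/2=755/18818: DF=(1 − 755/18818·(0.957300))/(1+755/18818) = 1849/2000 ≈ 0.924500
step 3 [1.5y] swap r/2=1177/27641: DF=(1 − 1177/27641·(0.957300+0.924500))/(1+1177/27641) = 8823/10000 ≈ 0.882300

1 1/2 9573/10000
2 1 1849/2000
3 3/2 8823/10000
DF(1y) is solved at step 2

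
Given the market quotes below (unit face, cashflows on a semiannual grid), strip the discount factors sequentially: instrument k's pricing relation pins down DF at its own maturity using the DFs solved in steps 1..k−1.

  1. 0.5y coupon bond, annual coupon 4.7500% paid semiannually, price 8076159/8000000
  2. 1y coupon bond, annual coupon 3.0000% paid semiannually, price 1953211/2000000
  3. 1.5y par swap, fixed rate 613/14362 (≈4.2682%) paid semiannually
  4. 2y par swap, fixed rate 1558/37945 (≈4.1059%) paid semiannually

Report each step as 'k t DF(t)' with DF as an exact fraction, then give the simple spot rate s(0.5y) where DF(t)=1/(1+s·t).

step 1 [0.5y] bond c/2=19/800: DF=(8076159/8000000 − 19/800·(0))/(1+19/800) = 9861/10000 ≈ 0.986100
step 2 [1y] bond c/2=3/200: DF=(1953211/2000000 − 3/200·(0.986100))/(1+3/200) = 2369/2500 ≈ 0.947600
step 3 [1.5y] swap r/2=613/28724: DF=(1 − 613/28724·(0.986100+0.947600))/(1+613/28724) = 9387/10000 ≈ 0.938700
step 4 [2y] swap r/2=779/37945: DF=(1 − 779/37945·(0.986100+0.947600+0.938700))/(1+779/37945) = 9221/10000 ≈ 0.922100

1 1/2 9861/10000
2 1 2369/2500
3 3/2 9387/10000
4 2 9221/10000
s(0.5y) = (1/(9861/10000) − 1)/(1/2) = 278/9861 ≈ 2.8192%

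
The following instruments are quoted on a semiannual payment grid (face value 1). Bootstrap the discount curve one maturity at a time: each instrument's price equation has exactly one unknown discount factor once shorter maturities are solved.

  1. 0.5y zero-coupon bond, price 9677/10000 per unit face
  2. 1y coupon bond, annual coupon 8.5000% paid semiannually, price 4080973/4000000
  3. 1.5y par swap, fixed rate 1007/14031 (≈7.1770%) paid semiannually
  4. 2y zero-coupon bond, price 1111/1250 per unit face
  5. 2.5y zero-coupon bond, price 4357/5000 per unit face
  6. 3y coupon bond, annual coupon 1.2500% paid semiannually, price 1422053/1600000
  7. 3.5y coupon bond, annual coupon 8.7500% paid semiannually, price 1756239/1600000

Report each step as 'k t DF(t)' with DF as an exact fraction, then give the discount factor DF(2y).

1 1/2 9677/10000
2 1 587/625
3 3/2 8993/10000
4 2 1111/1250
5 5/2 4357/5000
6 3 8549/10000
7 7/2 2061/2500
DF(2y) = 1111/1250 ≈ 0.888800

step 1 [0.5y] zero: DF = P = 9677/10000 ≈ 0.967700
step 2 [1y] bond c/2=17/400: DF=(4080973/4000000 − 17/400·(0.967700))/(1+17/400) = 587/625 ≈ 0.939200
step 3 [1.5y] swap r/2=1007/28062: DF=(1 − 1007/28062·(0.967700+0.939200))/(1+1007/28062) = 8993/10000 ≈ 0.899300
step 4 [2y] zero: DF = P = 1111/1250 ≈ 0.888800
step 5 [2.5y] zero: DF = P = 4357/5000 ≈ 0.871400
step 6 [3y] bond c/2=1/160: DF=(1422053/1600000 − 1/160·(0.967700+0.939200+0.899300+0.888800+0.871400))/(1+1/160) = 8549/10000 ≈ 0.854900
step 7 [3.5y] bond c/2=7/160: DF=(1756239/1600000 − 7/160·(0.967700+0.939200+0.899300+0.888800+0.871400+0.854900))/(1+7/160) = 2061/2500 ≈ 0.824400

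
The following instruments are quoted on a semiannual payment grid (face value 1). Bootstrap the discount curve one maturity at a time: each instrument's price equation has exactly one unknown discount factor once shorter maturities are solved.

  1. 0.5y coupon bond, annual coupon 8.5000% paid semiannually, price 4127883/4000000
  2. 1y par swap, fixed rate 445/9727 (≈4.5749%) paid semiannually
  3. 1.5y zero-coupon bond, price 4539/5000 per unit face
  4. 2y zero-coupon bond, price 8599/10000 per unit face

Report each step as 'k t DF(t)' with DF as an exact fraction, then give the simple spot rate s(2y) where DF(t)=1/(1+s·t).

step 1 [0.5y] bond c/2=17/400: DF=(4127883/4000000 − 17/400·(0))/(1+17/400) = 9899/10000 ≈ 0.989900
step 2 [1y] swap r/2=445/19454: DF=(1 − 445/19454·(0.989900))/(1+445/19454) = 1911/2000 ≈ 0.955500
step 3 [1.5y] zero: DF = P = 4539/5000 ≈ 0.907800
step 4 [2y] zero: DF = P = 8599/10000 ≈ 0.859900

1 1/2 9899/10000
2 1 1911/2000
3 3/2 4539/5000
4 2 8599/10000
s(2y) = (1/(8599/10000) − 1)/(2) = 1401/17198 ≈ 8.1463%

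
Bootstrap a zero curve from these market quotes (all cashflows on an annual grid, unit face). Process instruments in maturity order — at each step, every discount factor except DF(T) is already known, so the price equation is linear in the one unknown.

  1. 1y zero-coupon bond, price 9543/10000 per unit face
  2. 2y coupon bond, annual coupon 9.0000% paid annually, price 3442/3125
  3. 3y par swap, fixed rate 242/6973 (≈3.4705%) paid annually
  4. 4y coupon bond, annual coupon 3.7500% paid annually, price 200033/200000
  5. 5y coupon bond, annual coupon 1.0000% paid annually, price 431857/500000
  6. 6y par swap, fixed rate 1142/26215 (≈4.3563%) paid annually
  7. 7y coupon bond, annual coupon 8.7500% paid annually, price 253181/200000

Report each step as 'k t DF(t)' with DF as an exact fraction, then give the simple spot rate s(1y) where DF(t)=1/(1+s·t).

1 1 9543/10000
2 2 9317/10000
3 3 1129/1250
4 4 1079/1250
5 5 819/1000
6 6 1929/2500
7 7 3711/5000
s(1y) = (1/(9543/10000) − 1)/(1) = 457/9543 ≈ 4.7889%

step 1 [1y] zero: DF = P = 9543/10000 ≈ 0.954300
step 2 [2y] bond c/1=9/100: DF=(3442/3125 − 9/100·(0.954300))/(1+9/100) = 9317/10000 ≈ 0.931700
step 3 [3y] swap r/1=242/6973: DF=(1 − 242/6973·(0.954300+0.931700))/(1+242/6973) = 1129/1250 ≈ 0.903200
step 4 [4y] bond c/1=3/80: DF=(200033/200000 − 3/80·(0.954300+0.931700+0.903200))/(1+3/80) = 1079/1250 ≈ 0.863200
step 5 [5y] bond c/1=1/100: DF=(431857/500000 − 1/100·(0.954300+0.931700+0.903200+0.863200))/(1+1/100) = 819/1000 ≈ 0.819000
step 6 [6y] swap r/1=1142/26215: DF=(1 − 1142/26215·(0.954300+0.931700+0.903200+0.863200+0.819000))/(1+1142/26215) = 1929/2500 ≈ 0.771600
step 7 [7y] bond c/1=7/80: DF=(253181/200000 − 7/80·(0.954300+0.931700+0.903200+0.863200+0.819000+0.771600))/(1+7/80) = 3711/5000 ≈ 0.742200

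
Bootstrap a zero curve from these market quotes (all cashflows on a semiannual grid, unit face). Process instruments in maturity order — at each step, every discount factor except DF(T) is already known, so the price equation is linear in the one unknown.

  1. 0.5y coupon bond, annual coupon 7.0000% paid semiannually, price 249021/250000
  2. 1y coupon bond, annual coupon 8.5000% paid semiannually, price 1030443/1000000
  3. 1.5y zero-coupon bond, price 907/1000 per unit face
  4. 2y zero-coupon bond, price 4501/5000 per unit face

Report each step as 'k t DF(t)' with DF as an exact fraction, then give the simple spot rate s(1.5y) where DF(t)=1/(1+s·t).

1 1/2 1203/1250
2 1 2373/2500
3 3/2 907/1000
4 2 4501/5000
s(1.5y) = (1/(907/1000) − 1)/(3/2) = 62/907 ≈ 6.8357%

step 1 [0.5y] bond c/2=7/200: DF=(249021/250000 − 7/200·(0))/(1+7/200) = 1203/1250 ≈ 0.962400
step 2 [1y] bond c/2=17/400: DF=(1030443/1000000 − 17/400·(0.962400))/(1+17/400) = 2373/2500 ≈ 0.949200
step 3 [1.5y] zero: DF = P = 907/1000 ≈ 0.907000
step 4 [2y] zero: DF = P = 4501/5000 ≈ 0.900200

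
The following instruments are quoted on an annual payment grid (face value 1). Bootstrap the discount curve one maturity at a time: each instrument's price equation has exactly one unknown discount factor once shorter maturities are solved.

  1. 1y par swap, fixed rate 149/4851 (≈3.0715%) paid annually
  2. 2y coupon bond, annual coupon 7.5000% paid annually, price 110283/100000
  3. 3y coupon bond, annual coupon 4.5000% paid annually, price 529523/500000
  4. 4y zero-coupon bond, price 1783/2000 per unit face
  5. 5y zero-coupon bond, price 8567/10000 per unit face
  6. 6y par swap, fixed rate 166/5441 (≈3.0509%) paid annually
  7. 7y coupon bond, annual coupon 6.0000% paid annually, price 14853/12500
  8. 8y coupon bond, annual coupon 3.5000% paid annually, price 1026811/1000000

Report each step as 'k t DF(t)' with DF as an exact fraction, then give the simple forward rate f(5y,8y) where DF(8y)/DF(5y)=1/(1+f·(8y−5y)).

step 1 [1y] swap r/1=149/4851: DF=(1 − 149/4851·(0))/(1+149/4851) = 4851/5000 ≈ 0.970200
step 2 [2y] bond c/1=3/40: DF=(110283/100000 − 3/40·(0.970200))/(1+3/40) = 4791/5000 ≈ 0.958200
step 3 [3y] bond c/1=9/200: DF=(529523/500000 − 9/200·(0.970200+0.958200))/(1+9/200) = 1163/1250 ≈ 0.930400
step 4 [4y] zero: DF = P = 1783/2000 ≈ 0.891500
step 5 [5y] zero: DF = P = 8567/10000 ≈ 0.856700
step 6 [6y] swap r/1=166/5441: DF=(1 − 166/5441·(0.970200+0.958200+0.930400+0.891500+0.856700))/(1+166/5441) = 417/500 ≈ 0.834000
step 7 [7y] bond c/1=3/50: DF=(14853/12500 − 3/50·(0.970200+0.958200+0.930400+0.891500+0.856700+0.834000))/(1+3/50) = 813/1000 ≈ 0.813000
step 8 [8y] bond c/1=7/200: DF=(1026811/1000000 − 7/200·(0.970200+0.958200+0.930400+0.891500+0.856700+0.834000+0.813000))/(1+7/200) = 3903/5000 ≈ 0.780600

1 1 4851/5000
2 2 4791/5000
3 3 1163/1250
4 4 1783/2000
5 5 8567/10000
6 6 417/500
7 7 813/1000
8 8 3903/5000
f(5y,8y) = ((8567/10000)/(3903/5000) − 1)/(3) = 761/23418 ≈ 3.2496%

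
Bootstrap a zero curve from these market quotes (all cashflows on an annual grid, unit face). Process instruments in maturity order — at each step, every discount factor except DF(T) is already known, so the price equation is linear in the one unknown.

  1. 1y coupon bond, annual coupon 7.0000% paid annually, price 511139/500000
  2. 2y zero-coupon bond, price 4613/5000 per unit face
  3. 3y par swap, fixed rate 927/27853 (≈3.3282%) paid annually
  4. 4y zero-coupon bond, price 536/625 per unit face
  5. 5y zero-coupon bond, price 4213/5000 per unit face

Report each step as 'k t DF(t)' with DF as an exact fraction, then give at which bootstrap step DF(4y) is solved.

1 1 4777/5000
2 2 4613/5000
3 3 9073/10000
4 4 536/625
5 5 4213/5000
DF(4y) is solved at step 4

step 1 [1y] bond c/1=7/100: DF=(511139/500000 − 7/100·(0))/(1+7/100) = 4777/5000 ≈ 0.955400
step 2 [2y] zero: DF = P = 4613/5000 ≈ 0.922600
step 3 [3y] swap r/1=927/27853: DF=(1 − 927/27853·(0.955400+0.922600))/(1+927/27853) = 9073/10000 ≈ 0.907300
step 4 [4y] zero: DF = P = 536/625 ≈ 0.857600
step 5 [5y] zero: DF = P = 4213/5000 ≈ 0.842600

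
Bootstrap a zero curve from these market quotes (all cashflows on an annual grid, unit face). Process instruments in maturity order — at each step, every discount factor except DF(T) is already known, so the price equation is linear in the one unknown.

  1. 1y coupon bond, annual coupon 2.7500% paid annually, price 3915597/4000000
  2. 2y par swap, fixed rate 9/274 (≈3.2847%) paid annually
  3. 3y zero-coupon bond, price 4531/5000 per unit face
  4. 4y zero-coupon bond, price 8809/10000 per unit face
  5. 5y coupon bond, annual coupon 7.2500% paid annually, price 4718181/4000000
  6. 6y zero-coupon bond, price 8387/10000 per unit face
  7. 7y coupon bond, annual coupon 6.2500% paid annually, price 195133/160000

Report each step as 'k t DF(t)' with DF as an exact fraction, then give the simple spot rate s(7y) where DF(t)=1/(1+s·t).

step 1 [1y] bond c/1=11/400: DF=(3915597/4000000 − 11/400·(0))/(1+11/400) = 9527/10000 ≈ 0.952700
step 2 [2y] swap r/1=9/274: DF=(1 − 9/274·(0.952700))/(1+9/274) = 9379/10000 ≈ 0.937900
step 3 [3y] zero: DF = P = 4531/5000 ≈ 0.906200
step 4 [4y] zero: DF = P = 8809/10000 ≈ 0.880900
step 5 [5y] bond c/1=29/400: DF=(4718181/4000000 − 29/400·(0.952700+0.937900+0.906200+0.880900))/(1+29/400) = 532/625 ≈ 0.851200
step 6 [6y] zero: DF = P = 8387/10000 ≈ 0.838700
step 7 [7y] bond c/1=1/16: DF=(195133/160000 − 1/16·(0.952700+0.937900+0.906200+0.880900+0.851200+0.838700))/(1+1/16) = 8321/10000 ≈ 0.832100

1 1 9527/10000
2 2 9379/10000
3 3 4531/5000
4 4 8809/10000
5 5 532/625
6 6 8387/10000
7 7 8321/10000
s(7y) = (1/(8321/10000) − 1)/(7) = 1679/58247 ≈ 2.8826%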